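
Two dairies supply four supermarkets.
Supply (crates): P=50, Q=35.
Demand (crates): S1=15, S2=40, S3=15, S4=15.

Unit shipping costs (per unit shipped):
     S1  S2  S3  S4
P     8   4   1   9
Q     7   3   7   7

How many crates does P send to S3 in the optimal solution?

15

The minimum-cost plan:
  P→S1: 15 × 8 = 120
  P→S2: 20 × 4 = 80
  P→S3: 15 × 1 = 15
  Q→S2: 20 × 3 = 60
  Q→S4: 15 × 7 = 105
Total cost = 380.
So P→S3 carries 15 crates.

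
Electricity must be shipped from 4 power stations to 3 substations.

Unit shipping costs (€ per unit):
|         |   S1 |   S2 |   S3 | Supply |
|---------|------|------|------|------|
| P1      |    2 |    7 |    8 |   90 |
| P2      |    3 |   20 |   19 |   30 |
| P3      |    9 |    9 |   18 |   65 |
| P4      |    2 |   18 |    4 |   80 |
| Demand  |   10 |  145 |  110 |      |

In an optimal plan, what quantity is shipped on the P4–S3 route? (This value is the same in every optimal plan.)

80

The minimum-cost plan:
  P1→S2: 80 × €7 = €560
  P1→S3: 10 × €8 = €80
  P2→S1: 10 × €3 = €30
  P2→S3: 20 × €19 = €380
  P3→S2: 65 × €9 = €585
  P4→S3: 80 × €4 = €320
Total cost = €1955.
So P4→S3 carries 80 MWh.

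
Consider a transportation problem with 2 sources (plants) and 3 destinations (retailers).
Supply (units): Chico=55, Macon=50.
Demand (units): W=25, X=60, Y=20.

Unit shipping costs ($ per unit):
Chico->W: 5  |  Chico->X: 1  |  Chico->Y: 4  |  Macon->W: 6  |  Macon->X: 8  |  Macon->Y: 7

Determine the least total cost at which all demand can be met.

385

One minimum-cost allocation:
  Chico–X: 55 × $1 = $55
  Macon–W: 25 × $6 = $150
  Macon–X: 5 × $8 = $40
  Macon–Y: 20 × $7 = $140
Total = 55 + 150 + 40 + 140 = $385.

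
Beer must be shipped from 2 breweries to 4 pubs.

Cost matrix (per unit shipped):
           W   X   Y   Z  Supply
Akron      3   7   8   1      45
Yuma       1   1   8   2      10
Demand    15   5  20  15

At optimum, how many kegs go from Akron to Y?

20

Optimal shipments:
  Akron→W: 10 × 3 = 30
  Akron→Y: 20 × 8 = 160
  Akron→Z: 15 × 1 = 15
  Yuma→W: 5 × 1 = 5
  Yuma→X: 5 × 1 = 5
Total cost = 215.
So Akron→Y carries 20 kegs.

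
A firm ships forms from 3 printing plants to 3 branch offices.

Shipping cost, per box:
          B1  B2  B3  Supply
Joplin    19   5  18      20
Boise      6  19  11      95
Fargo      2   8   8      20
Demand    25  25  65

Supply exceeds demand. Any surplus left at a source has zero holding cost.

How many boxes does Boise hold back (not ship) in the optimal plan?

20

An optimal plan:
  Joplin–B2: 20 × 5 = 100
  Boise–B1: 10 × 6 = 60
  Boise–B3: 65 × 11 = 715
  Fargo–B1: 15 × 2 = 30
  Fargo–B2: 5 × 8 = 40
Total cost = 945.
Boise ships 75 of its 95, leaving 20.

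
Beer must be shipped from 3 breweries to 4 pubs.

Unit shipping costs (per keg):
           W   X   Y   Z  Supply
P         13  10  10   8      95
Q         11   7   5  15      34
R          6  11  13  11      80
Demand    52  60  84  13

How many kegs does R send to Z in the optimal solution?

Solving gives:
  P->X: 32 × 10 = 320
  P->Y: 50 × 10 = 500
  P->Z: 13 × 8 = 104
  Q->Y: 34 × 5 = 170
  R->W: 52 × 6 = 312
  R->X: 28 × 11 = 308
Total cost = 1714.
The route R→Z is not used.

0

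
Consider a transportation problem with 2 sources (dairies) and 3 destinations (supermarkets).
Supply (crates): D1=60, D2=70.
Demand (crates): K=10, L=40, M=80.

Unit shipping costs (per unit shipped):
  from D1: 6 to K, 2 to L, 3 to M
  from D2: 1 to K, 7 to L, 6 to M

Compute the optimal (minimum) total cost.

Optimal allocation:
  D1–L: 40 × 2 = 80
  D1–M: 20 × 3 = 60
  D2–K: 10 × 1 = 10
  D2–M: 60 × 6 = 360
Total = 80 + 60 + 10 + 360 = 510.
(Supply check: D1 ships 60; D2 ships 70.)

510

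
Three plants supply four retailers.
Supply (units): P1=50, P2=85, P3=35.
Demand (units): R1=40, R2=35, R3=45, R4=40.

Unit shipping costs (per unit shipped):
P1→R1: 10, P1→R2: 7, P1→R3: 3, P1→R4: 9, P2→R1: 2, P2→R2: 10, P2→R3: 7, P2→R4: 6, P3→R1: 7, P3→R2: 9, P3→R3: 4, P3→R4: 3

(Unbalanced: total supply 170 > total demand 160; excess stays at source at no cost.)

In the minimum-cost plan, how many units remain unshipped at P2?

An optimal plan:
  P1 to R2: 5 units
  P1 to R3: 45 units
  P2 to R1: 40 units
  P2 to R2: 30 units
  P2 to R4: 5 units
  P3 to R4: 35 units
Total cost = 685.
P2 ships 75 of its 85, leaving 10.

10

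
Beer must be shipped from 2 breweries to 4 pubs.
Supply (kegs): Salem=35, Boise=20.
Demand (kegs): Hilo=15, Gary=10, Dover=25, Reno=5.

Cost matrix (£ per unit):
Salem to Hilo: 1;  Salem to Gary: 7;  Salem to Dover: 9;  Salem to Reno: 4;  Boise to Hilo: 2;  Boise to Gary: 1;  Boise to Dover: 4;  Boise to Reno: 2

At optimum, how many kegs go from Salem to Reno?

Solving gives:
  Salem->Hilo: 15 kegs
  Salem->Dover: 15 kegs
  Salem->Reno: 5 kegs
  Boise->Gary: 10 kegs
  Boise->Dover: 10 kegs
Total cost = £220.
So Salem→Reno carries 5 kegs.

5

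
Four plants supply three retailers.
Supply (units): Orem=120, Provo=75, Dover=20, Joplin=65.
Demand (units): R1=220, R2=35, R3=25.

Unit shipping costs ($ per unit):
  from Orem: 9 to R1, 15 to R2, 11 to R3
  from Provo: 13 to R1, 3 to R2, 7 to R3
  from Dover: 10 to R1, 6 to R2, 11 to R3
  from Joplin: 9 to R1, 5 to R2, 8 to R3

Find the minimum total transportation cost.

An optimal shipping plan:
  Orem–R1: 120 × $9 = $1080
  Provo–R1: 15 × $13 = $195
  Provo–R2: 35 × $3 = $105
  Provo–R3: 25 × $7 = $175
  Dover–R1: 20 × $10 = $200
  Joplin–R1: 65 × $9 = $585
Total = 1080 + 195 + 105 + 175 + 200 + 585 = $2340.

2340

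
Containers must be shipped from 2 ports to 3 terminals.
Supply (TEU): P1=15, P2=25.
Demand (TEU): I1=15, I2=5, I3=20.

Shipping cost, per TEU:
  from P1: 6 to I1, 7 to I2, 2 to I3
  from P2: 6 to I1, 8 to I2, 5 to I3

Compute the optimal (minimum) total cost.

Optimal allocation:
  P1→I3: 15 × 2 = 30
  P2→I1: 15 × 6 = 90
  P2→I2: 5 × 8 = 40
  P2→I3: 5 × 5 = 25
Total = 30 + 90 + 40 + 25 = 185.

185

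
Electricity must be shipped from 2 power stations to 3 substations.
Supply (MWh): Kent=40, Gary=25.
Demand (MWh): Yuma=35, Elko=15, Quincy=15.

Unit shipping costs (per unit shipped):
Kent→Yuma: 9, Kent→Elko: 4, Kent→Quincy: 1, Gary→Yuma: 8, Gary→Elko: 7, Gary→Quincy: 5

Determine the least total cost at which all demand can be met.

One minimum-cost allocation:
  Kent to Yuma: 10 × 9 = 90
  Kent to Elko: 15 × 4 = 60
  Kent to Quincy: 15 × 1 = 15
  Gary to Yuma: 25 × 8 = 200
Total = 90 + 60 + 15 + 200 = 365.

365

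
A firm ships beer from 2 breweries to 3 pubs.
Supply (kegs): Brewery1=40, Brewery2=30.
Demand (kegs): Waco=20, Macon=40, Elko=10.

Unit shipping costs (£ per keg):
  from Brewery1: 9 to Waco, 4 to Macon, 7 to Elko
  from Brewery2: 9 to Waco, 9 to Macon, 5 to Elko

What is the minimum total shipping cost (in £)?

An optimal shipping plan:
  Brewery1–Macon: 40 × £4 = £160
  Brewery2–Waco: 20 × £9 = £180
  Brewery2–Elko: 10 × £5 = £50
Total = 160 + 180 + 50 = £390.
(Supply check: Brewery1 ships 40; Brewery2 ships 30.)

390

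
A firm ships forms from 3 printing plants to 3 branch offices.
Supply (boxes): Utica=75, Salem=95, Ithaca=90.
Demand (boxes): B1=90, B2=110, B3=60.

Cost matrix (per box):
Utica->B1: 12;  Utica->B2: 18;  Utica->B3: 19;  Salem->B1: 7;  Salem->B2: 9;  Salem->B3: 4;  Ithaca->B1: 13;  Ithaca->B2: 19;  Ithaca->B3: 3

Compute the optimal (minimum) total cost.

2415

Optimal allocation:
  Utica to B1: 60 × 12 = 720
  Utica to B2: 15 × 18 = 270
  Salem to B2: 95 × 9 = 855
  Ithaca to B1: 30 × 13 = 390
  Ithaca to B3: 60 × 3 = 180
Total = 720 + 270 + 855 + 390 + 180 = 2415.
(Supply check: Utica ships 75; Salem ships 95; Ithaca ships 90.)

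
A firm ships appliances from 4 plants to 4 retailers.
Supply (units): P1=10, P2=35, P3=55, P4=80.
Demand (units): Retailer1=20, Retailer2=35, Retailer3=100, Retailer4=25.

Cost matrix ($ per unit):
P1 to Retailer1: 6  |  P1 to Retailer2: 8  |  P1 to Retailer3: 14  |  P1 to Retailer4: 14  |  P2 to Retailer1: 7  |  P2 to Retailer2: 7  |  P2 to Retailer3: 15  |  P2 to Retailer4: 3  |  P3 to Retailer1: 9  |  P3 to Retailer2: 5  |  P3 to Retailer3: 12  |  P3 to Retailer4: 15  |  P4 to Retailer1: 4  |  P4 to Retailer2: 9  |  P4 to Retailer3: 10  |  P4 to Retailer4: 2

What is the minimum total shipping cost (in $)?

1420

A cheapest plan:
  P1→Retailer1: 10 × $6 = $60
  P2→Retailer1: 10 × $7 = $70
  P2→Retailer4: 25 × $3 = $75
  P3→Retailer2: 35 × $5 = $175
  P3→Retailer3: 20 × $12 = $240
  P4→Retailer3: 80 × $10 = $800
Total = 60 + 70 + 75 + 175 + 240 + 800 = $1420.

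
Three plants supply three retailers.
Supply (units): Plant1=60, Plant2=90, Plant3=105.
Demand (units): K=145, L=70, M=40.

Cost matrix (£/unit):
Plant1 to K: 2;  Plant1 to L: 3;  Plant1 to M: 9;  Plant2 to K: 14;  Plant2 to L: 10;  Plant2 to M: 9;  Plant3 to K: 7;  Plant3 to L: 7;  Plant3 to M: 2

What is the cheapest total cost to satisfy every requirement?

1635

An optimal shipping plan:
  Plant1 to K: 60 × £2 = £120
  Plant2 to K: 20 × £14 = £280
  Plant2 to L: 70 × £10 = £700
  Plant3 to K: 65 × £7 = £455
  Plant3 to M: 40 × £2 = £80
Total = 120 + 280 + 700 + 455 + 80 = £1635.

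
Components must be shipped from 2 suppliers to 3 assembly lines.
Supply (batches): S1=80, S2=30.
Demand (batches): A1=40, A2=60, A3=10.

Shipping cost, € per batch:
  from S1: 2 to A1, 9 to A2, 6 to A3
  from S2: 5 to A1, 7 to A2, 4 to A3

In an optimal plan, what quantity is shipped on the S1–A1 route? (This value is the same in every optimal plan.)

40

The minimum-cost plan:
  S1 to A1: 40 × €2 = €80
  S1 to A2: 40 × €9 = €360
  S2 to A2: 20 × €7 = €140
  S2 to A3: 10 × €4 = €40
Total cost = €620.
So S1→A1 carries 40 batches.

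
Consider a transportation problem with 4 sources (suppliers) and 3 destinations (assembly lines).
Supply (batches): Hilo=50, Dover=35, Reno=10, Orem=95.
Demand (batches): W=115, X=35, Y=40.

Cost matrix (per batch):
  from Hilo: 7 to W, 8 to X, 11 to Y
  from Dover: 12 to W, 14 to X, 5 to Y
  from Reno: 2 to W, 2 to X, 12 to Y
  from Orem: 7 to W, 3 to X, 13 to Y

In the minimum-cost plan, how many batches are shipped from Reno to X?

Solving gives:
  Hilo→W: 45 batches
  Hilo→Y: 5 batches
  Dover→Y: 35 batches
  Reno→W: 10 batches
  Orem→W: 60 batches
  Orem→X: 35 batches
Total cost = 1090.
The route Reno→X is not used.

0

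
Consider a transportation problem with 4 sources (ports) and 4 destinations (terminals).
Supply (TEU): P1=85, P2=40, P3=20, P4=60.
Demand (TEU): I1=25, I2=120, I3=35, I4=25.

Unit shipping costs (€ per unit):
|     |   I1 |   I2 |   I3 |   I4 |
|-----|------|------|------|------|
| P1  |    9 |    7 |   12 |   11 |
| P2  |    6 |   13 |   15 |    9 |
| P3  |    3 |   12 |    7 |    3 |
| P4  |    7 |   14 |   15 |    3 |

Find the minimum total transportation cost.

An optimal shipping plan:
  P1→I2: 85 TEU
  P2→I1: 25 TEU
  P2→I2: 15 TEU
  P3→I3: 20 TEU
  P4→I2: 20 TEU
  P4→I3: 15 TEU
  P4→I4: 25 TEU
Total cost = €1660.
(Supply check: P1 ships 85; P2 ships 40; P3 ships 20; P4 ships 60.)

1660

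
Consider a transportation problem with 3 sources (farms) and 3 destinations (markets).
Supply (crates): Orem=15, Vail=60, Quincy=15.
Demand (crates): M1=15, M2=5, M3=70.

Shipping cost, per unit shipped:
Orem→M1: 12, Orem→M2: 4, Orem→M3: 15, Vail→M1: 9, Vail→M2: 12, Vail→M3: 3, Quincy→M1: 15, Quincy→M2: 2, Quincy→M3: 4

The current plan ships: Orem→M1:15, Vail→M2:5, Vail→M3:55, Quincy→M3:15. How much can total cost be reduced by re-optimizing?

55

Current plan cost = 15·12 + 5·12 + 55·3 + 15·4 = 465.
Optimal plan:
  Orem->M1: 10 × 12 = 120
  Orem->M2: 5 × 4 = 20
  Vail->M1: 5 × 9 = 45
  Vail->M3: 55 × 3 = 165
  Quincy->M3: 15 × 4 = 60
Optimal cost = 410.
Saving = 465 − 410 = 55.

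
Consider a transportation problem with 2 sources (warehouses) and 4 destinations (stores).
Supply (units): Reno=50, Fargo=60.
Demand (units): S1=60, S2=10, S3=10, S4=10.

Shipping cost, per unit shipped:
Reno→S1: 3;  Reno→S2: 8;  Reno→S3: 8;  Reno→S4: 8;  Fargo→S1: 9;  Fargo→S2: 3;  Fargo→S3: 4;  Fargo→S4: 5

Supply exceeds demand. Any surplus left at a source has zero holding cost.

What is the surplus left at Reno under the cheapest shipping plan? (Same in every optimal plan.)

0

An optimal plan:
  Reno–S1: 50 × 3 = 150
  Fargo–S1: 10 × 9 = 90
  Fargo–S2: 10 × 3 = 30
  Fargo–S3: 10 × 4 = 40
  Fargo–S4: 10 × 5 = 50
Total cost = 360.
Reno ships 50 of its 50, leaving 0.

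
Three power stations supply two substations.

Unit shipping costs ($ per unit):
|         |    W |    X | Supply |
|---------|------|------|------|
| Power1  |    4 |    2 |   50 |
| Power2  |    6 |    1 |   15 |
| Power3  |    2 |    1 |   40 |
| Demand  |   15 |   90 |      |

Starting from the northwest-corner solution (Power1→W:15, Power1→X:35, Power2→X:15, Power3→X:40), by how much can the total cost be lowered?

Current plan cost = 15·4 + 35·2 + 15·1 + 40·1 = $185.
Optimal plan:
  Power1->X: 50 MWh
  Power2->X: 15 MWh
  Power3->W: 15 MWh
  Power3->X: 25 MWh
Optimal cost = $170.
Saving = 185 − 170 = $15.

15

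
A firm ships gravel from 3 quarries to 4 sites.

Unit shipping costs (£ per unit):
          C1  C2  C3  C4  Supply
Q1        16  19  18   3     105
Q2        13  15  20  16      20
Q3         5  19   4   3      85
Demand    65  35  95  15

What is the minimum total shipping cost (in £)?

2190

One minimum-cost allocation:
  Q1–C1: 65 × £16 = £1040
  Q1–C2: 15 × £19 = £285
  Q1–C3: 10 × £18 = £180
  Q1–C4: 15 × £3 = £45
  Q2–C2: 20 × £15 = £300
  Q3–C3: 85 × £4 = £340
Total = 1040 + 285 + 180 + 45 + 300 + 340 = £2190.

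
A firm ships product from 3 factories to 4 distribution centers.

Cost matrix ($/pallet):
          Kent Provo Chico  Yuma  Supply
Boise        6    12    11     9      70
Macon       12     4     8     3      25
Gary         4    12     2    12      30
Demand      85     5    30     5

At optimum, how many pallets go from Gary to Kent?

Optimal shipments:
  Boise→Kent: 70 pallets
  Macon→Provo: 5 pallets
  Macon→Chico: 15 pallets
  Macon→Yuma: 5 pallets
  Gary→Kent: 15 pallets
  Gary→Chico: 15 pallets
Total cost = $665.
So Gary→Kent carries 15 pallets.

15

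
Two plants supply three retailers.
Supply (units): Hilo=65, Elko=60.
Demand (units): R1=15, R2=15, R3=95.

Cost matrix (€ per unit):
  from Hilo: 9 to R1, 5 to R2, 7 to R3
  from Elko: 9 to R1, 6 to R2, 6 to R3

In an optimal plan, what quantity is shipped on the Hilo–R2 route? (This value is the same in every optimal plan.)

The minimum-cost plan:
  Hilo to R1: 15 × €9 = €135
  Hilo to R2: 15 × €5 = €75
  Hilo to R3: 35 × €7 = €245
  Elko to R3: 60 × €6 = €360
Total cost = €815.
So Hilo→R2 carries 15 units.

15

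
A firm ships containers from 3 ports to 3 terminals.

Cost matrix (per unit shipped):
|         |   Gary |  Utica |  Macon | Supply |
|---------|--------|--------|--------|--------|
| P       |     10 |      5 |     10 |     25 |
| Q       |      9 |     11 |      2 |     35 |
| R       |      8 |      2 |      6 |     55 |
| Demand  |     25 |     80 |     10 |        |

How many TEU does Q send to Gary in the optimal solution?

25

Optimal shipments:
  P to Utica: 25 × 5 = 125
  Q to Gary: 25 × 9 = 225
  Q to Macon: 10 × 2 = 20
  R to Utica: 55 × 2 = 110
Total cost = 480.
So Q→Gary carries 25 TEU.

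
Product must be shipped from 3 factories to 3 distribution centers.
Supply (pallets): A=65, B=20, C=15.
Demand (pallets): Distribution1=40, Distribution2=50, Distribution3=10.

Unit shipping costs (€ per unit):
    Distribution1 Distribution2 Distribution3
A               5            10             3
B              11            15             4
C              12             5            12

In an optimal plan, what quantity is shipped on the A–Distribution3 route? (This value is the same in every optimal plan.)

Optimal shipments:
  A–Distribution1: 40 × €5 = €200
  A–Distribution2: 25 × €10 = €250
  B–Distribution2: 10 × €15 = €150
  B–Distribution3: 10 × €4 = €40
  C–Distribution2: 15 × €5 = €75
Total cost = €715.
The route A→Distribution3 is not used.

0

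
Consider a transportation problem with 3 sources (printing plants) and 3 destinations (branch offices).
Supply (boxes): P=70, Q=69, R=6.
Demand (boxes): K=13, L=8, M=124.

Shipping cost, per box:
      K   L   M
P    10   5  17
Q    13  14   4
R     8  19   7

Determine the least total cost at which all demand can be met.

Optimal allocation:
  P→K: 13 boxes
  P→L: 8 boxes
  P→M: 49 boxes
  Q→M: 69 boxes
  R→M: 6 boxes
Total cost = 1321.

1321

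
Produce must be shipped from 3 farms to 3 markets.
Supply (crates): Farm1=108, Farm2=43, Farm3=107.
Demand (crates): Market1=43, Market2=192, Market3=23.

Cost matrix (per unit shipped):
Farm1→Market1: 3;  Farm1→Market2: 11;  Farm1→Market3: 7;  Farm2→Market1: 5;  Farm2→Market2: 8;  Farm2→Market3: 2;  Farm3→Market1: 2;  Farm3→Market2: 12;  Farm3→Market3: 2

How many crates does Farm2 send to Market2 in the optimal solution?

43

Optimal shipments:
  Farm1->Market2: 108 × 11 = 1188
  Farm2->Market2: 43 × 8 = 344
  Farm3->Market1: 43 × 2 = 86
  Farm3->Market2: 41 × 12 = 492
  Farm3->Market3: 23 × 2 = 46
Total cost = 2156.
So Farm2→Market2 carries 43 crates.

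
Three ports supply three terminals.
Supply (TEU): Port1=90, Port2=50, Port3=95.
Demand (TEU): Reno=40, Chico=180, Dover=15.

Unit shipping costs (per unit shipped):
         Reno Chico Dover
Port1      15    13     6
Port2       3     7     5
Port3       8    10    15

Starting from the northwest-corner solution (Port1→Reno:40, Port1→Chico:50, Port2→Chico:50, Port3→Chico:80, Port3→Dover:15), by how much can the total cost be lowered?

Current plan cost = 40·15 + 50·13 + 50·7 + 80·10 + 15·15 = 2625.
Optimal plan:
  Port1 to Chico: 75 × 13 = 975
  Port1 to Dover: 15 × 6 = 90
  Port2 to Reno: 40 × 3 = 120
  Port2 to Chico: 10 × 7 = 70
  Port3 to Chico: 95 × 10 = 950
Optimal cost = 2205.
Saving = 2625 − 2205 = 420.

420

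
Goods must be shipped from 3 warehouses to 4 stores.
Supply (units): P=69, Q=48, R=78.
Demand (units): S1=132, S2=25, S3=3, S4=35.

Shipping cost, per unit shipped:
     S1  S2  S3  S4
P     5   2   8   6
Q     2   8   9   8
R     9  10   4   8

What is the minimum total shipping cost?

1018

An optimal shipping plan:
  P–S1: 44 units
  P–S2: 25 units
  Q–S1: 48 units
  R–S1: 40 units
  R–S3: 3 units
  R–S4: 35 units
Total cost = 1018.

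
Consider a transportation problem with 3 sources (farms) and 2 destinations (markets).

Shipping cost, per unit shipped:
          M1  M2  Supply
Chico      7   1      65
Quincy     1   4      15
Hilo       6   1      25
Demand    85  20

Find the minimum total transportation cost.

500

Optimal allocation:
  Chico–M1: 45 × 7 = 315
  Chico–M2: 20 × 1 = 20
  Quincy–M1: 15 × 1 = 15
  Hilo–M1: 25 × 6 = 150
Total = 315 + 20 + 15 + 150 = 500.
(Supply check: Chico ships 65; Quincy ships 15; Hilo ships 25.)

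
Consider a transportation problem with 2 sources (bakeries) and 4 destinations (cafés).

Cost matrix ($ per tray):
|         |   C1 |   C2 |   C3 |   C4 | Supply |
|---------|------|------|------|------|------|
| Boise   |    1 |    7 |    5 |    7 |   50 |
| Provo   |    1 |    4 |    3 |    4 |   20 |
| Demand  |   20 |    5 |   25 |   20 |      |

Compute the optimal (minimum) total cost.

A cheapest plan:
  Boise→C1: 20 trays
  Boise→C2: 5 trays
  Boise→C3: 25 trays
  Provo→C4: 20 trays
Total cost = $260.

260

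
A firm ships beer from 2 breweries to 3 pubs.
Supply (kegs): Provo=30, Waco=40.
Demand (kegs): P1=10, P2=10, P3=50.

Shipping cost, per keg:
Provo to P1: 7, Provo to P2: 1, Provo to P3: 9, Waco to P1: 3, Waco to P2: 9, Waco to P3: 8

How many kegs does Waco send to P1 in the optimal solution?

The minimum-cost plan:
  Provo→P2: 10 × 1 = 10
  Provo→P3: 20 × 9 = 180
  Waco→P1: 10 × 3 = 30
  Waco→P3: 30 × 8 = 240
Total cost = 460.
So Waco→P1 carries 10 kegs.

10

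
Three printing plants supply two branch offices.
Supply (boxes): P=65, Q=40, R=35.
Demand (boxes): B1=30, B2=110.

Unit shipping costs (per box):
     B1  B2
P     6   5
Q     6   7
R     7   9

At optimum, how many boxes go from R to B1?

30

The minimum-cost plan:
  P->B2: 65 × 5 = 325
  Q->B2: 40 × 7 = 280
  R->B1: 30 × 7 = 210
  R->B2: 5 × 9 = 45
Total cost = 860.
So R→B1 carries 30 boxes.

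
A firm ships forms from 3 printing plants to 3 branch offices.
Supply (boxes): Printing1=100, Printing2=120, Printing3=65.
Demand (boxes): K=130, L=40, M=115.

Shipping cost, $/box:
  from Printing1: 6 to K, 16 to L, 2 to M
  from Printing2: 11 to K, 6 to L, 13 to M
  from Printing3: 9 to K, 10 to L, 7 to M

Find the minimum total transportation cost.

One minimum-cost allocation:
  Printing1->M: 100 × $2 = $200
  Printing2->K: 80 × $11 = $880
  Printing2->L: 40 × $6 = $240
  Printing3->K: 50 × $9 = $450
  Printing3->M: 15 × $7 = $105
Total = 200 + 880 + 240 + 450 + 105 = $1875.

1875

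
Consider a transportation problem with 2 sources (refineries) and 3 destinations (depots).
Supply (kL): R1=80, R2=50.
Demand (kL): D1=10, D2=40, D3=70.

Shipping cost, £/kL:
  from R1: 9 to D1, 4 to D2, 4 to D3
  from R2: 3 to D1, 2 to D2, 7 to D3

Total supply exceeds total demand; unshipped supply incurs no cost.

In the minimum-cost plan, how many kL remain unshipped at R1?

10

Minimum-cost shipments:
  R1–D3: 70 × £4 = £280
  R2–D1: 10 × £3 = £30
  R2–D2: 40 × £2 = £80
Total cost = £390.
R1 ships 70 of its 80, leaving 10.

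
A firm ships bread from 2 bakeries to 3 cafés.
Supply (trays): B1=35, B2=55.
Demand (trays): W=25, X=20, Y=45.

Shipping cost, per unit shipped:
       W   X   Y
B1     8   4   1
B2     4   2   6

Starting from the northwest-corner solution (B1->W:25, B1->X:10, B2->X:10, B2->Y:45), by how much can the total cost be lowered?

295

Current plan cost = 25·8 + 10·4 + 10·2 + 45·6 = 530.
Optimal plan:
  B1→Y: 35 × 1 = 35
  B2→W: 25 × 4 = 100
  B2→X: 20 × 2 = 40
  B2→Y: 10 × 6 = 60
Optimal cost = 235.
Saving = 530 − 235 = 295.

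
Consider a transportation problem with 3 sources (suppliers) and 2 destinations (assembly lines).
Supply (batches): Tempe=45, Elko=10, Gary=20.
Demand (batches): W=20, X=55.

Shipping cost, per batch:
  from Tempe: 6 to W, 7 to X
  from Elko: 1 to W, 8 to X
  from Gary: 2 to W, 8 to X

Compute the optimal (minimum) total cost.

425

One minimum-cost allocation:
  Tempe→X: 45 × 7 = 315
  Elko→W: 10 × 1 = 10
  Gary→W: 10 × 2 = 20
  Gary→X: 10 × 8 = 80
Total = 315 + 10 + 20 + 80 = 425.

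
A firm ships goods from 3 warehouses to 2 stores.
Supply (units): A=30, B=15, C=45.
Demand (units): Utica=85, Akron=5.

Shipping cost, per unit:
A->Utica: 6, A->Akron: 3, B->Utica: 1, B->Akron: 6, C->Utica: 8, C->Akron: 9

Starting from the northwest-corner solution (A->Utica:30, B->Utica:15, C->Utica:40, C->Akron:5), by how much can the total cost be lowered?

20

Current plan cost = 30·6 + 15·1 + 40·8 + 5·9 = 560.
Optimal plan:
  A to Utica: 25 × 6 = 150
  A to Akron: 5 × 3 = 15
  B to Utica: 15 × 1 = 15
  C to Utica: 45 × 8 = 360
Optimal cost = 540.
Saving = 560 − 540 = 20.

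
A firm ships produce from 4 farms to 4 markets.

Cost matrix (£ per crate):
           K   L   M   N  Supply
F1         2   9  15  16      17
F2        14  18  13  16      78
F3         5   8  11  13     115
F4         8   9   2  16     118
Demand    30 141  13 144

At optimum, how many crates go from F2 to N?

Solving gives:
  F1->K: 17 × £2 = £34
  F2->N: 78 × £16 = £1248
  F3->K: 13 × £5 = £65
  F3->L: 36 × £8 = £288
  F3->N: 66 × £13 = £858
  F4->L: 105 × £9 = £945
  F4->M: 13 × £2 = £26
Total cost = £3464.
So F2→N carries 78 crates.

78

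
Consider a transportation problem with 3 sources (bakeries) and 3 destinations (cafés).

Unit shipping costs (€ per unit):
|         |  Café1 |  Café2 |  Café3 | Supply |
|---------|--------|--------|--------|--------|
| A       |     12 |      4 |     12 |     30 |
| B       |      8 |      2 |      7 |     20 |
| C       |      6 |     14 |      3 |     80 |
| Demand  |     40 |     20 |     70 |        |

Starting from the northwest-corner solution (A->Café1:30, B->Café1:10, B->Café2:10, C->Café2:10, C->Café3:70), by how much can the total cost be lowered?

Current plan cost = 30·12 + 10·8 + 10·2 + 10·14 + 70·3 = €810.
Optimal plan:
  A to Café1: 10 × €12 = €120
  A to Café2: 20 × €4 = €80
  B to Café1: 20 × €8 = €160
  C to Café1: 10 × €6 = €60
  C to Café3: 70 × €3 = €210
Optimal cost = €630.
Saving = 810 − 630 = €180.

180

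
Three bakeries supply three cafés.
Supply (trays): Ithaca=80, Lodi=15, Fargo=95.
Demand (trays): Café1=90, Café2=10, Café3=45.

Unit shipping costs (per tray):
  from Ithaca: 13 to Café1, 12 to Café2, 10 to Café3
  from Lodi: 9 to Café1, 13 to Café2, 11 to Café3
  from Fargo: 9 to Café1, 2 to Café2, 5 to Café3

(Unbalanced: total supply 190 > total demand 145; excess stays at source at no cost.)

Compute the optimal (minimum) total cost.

1195

Optimal allocation:
  Ithaca→Café1: 35 trays
  Lodi→Café1: 15 trays
  Fargo→Café1: 40 trays
  Fargo→Café2: 10 trays
  Fargo→Café3: 45 trays
Total cost = 1195.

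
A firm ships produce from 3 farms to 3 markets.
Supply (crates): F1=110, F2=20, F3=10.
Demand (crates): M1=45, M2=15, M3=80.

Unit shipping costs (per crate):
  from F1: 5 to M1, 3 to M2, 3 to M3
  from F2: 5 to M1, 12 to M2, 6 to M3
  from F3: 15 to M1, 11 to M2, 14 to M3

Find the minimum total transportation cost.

An optimal shipping plan:
  F1–M1: 25 crates
  F1–M2: 5 crates
  F1–M3: 80 crates
  F2–M1: 20 crates
  F3–M2: 10 crates
Total cost = 590.

590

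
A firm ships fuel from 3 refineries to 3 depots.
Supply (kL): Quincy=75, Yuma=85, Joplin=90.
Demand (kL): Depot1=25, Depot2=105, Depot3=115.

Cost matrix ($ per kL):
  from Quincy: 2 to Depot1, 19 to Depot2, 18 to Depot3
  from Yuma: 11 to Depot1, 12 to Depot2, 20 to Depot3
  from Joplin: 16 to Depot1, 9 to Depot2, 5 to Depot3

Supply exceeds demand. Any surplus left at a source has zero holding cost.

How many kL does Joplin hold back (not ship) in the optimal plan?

Minimum-cost shipments:
  Quincy to Depot1: 25 × $2 = $50
  Quincy to Depot2: 20 × $19 = $380
  Quincy to Depot3: 25 × $18 = $450
  Yuma to Depot2: 85 × $12 = $1020
  Joplin to Depot3: 90 × $5 = $450
Total cost = $2350.
Joplin ships 90 of its 90, leaving 0.

0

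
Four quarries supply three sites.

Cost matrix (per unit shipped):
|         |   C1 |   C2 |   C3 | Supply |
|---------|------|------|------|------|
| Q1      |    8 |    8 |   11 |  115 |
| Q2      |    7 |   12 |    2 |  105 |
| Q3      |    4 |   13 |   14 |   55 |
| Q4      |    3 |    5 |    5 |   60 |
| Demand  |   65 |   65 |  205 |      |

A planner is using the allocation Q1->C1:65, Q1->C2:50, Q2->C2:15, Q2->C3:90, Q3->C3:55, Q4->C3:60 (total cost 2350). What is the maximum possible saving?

Current plan cost = 65·8 + 50·8 + 15·12 + 90·2 + 55·14 + 60·5 = 2350.
Optimal plan:
  Q1 to C1: 10 × 8 = 80
  Q1 to C2: 65 × 8 = 520
  Q1 to C3: 40 × 11 = 440
  Q2 to C3: 105 × 2 = 210
  Q3 to C1: 55 × 4 = 220
  Q4 to C3: 60 × 5 = 300
Optimal cost = 1770.
Saving = 2350 − 1770 = 580.

580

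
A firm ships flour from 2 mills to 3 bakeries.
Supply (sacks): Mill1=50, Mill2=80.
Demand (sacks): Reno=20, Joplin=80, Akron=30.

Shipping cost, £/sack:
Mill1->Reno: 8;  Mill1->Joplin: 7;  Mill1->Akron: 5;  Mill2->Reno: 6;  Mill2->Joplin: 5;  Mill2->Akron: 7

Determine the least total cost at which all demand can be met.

An optimal shipping plan:
  Mill1–Reno: 20 × £8 = £160
  Mill1–Akron: 30 × £5 = £150
  Mill2–Joplin: 80 × £5 = £400
Total = 160 + 150 + 400 = £710.

710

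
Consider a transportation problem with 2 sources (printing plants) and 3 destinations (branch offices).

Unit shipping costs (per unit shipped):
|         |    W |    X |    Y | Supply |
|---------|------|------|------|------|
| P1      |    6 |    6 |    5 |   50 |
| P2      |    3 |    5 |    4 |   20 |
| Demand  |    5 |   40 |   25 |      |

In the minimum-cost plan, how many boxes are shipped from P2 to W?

5

Optimal shipments:
  P1–X: 25 × 6 = 150
  P1–Y: 25 × 5 = 125
  P2–W: 5 × 3 = 15
  P2–X: 15 × 5 = 75
Total cost = 365.
So P2→W carries 5 boxes.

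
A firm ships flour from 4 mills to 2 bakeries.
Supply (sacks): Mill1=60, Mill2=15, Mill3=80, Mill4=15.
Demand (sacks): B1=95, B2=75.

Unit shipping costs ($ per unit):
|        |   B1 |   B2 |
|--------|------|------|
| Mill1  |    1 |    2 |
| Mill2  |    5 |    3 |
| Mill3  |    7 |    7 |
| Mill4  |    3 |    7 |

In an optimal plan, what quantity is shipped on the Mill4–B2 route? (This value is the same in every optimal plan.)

0

Solving gives:
  Mill1 to B1: 60 × $1 = $60
  Mill2 to B2: 15 × $3 = $45
  Mill3 to B1: 20 × $7 = $140
  Mill3 to B2: 60 × $7 = $420
  Mill4 to B1: 15 × $3 = $45
Total cost = $710.
The route Mill4→B2 is not used.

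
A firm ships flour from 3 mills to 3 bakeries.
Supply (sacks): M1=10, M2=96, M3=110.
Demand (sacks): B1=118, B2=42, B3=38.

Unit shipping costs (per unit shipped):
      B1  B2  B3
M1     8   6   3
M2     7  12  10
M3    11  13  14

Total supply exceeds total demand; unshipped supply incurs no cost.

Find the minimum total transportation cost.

1882

A cheapest plan:
  M1–B3: 10 × 3 = 30
  M2–B1: 96 × 7 = 672
  M3–B1: 22 × 11 = 242
  M3–B2: 42 × 13 = 546
  M3–B3: 28 × 14 = 392
Total = 30 + 672 + 242 + 546 + 392 = 1882.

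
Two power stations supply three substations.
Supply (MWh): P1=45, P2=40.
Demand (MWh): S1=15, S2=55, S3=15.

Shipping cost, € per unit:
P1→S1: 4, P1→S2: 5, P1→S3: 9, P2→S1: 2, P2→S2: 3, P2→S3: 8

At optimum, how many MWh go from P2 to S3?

0

The minimum-cost plan:
  P1→S1: 15 × €4 = €60
  P1→S2: 15 × €5 = €75
  P1→S3: 15 × €9 = €135
  P2→S2: 40 × €3 = €120
Total cost = €390.
The route P2→S3 is not used.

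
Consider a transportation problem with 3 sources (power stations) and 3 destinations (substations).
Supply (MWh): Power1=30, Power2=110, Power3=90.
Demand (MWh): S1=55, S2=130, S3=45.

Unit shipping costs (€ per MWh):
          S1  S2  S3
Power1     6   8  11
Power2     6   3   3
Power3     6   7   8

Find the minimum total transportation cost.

A cheapest plan:
  Power1–S1: 30 × €6 = €180
  Power2–S2: 65 × €3 = €195
  Power2–S3: 45 × €3 = €135
  Power3–S1: 25 × €6 = €150
  Power3–S2: 65 × €7 = €455
Total = 180 + 195 + 135 + 150 + 455 = €1115.
(Supply check: Power1 ships 30; Power2 ships 110; Power3 ships 90.)

1115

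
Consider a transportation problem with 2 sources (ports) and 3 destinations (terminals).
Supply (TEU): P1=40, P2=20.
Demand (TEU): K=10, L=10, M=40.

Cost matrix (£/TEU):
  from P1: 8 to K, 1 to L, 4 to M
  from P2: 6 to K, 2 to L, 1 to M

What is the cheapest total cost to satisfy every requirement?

Optimal allocation:
  P1→K: 10 × £8 = £80
  P1→L: 10 × £1 = £10
  P1→M: 20 × £4 = £80
  P2→M: 20 × £1 = £20
Total = 80 + 10 + 80 + 20 = £190.

190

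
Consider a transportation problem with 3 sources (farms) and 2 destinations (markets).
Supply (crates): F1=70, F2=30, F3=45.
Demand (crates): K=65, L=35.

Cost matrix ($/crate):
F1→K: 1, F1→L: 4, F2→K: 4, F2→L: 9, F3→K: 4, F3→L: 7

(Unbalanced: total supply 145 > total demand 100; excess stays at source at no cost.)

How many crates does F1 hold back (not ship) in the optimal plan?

0

An optimal plan:
  F1–K: 35 × $1 = $35
  F1–L: 35 × $4 = $140
  F3–K: 30 × $4 = $120
Total cost = $295.
F1 ships 70 of its 70, leaving 0.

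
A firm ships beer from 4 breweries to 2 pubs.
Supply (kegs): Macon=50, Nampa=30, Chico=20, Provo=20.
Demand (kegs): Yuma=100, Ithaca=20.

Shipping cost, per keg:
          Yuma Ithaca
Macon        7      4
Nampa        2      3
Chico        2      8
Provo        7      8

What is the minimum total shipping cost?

One minimum-cost allocation:
  Macon to Yuma: 30 × 7 = 210
  Macon to Ithaca: 20 × 4 = 80
  Nampa to Yuma: 30 × 2 = 60
  Chico to Yuma: 20 × 2 = 40
  Provo to Yuma: 20 × 7 = 140
Total = 210 + 80 + 60 + 40 + 140 = 530.

530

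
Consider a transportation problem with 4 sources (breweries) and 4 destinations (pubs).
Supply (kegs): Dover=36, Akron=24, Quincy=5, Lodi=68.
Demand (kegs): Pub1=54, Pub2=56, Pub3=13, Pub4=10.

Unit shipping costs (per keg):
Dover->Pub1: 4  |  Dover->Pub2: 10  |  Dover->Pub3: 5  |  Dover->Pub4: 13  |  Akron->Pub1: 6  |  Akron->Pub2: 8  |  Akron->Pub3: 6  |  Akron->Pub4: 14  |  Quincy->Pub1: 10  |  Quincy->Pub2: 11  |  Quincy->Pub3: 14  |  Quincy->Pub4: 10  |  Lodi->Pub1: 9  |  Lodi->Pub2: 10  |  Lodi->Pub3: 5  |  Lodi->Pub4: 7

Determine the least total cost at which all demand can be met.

One minimum-cost allocation:
  Dover→Pub1: 36 × 4 = 144
  Akron→Pub1: 18 × 6 = 108
  Akron→Pub2: 6 × 8 = 48
  Quincy→Pub2: 5 × 11 = 55
  Lodi→Pub2: 45 × 10 = 450
  Lodi→Pub3: 13 × 5 = 65
  Lodi→Pub4: 10 × 7 = 70
Total = 144 + 108 + 48 + 55 + 450 + 65 + 70 = 940.
(Supply check: Dover ships 36; Akron ships 24; Quincy ships 5; Lodi ships 68.)

940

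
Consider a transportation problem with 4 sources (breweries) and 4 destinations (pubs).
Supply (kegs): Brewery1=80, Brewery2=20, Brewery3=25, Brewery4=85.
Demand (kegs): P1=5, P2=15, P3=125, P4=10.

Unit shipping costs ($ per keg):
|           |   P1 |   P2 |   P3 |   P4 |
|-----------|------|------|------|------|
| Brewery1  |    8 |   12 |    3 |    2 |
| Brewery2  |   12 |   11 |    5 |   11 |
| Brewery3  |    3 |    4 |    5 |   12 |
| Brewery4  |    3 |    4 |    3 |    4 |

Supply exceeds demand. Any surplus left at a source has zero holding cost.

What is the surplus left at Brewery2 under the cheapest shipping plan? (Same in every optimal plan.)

An optimal plan:
  Brewery1–P3: 45 × $3 = $135
  Brewery1–P4: 10 × $2 = $20
  Brewery3–P2: 15 × $4 = $60
  Brewery4–P1: 5 × $3 = $15
  Brewery4–P3: 80 × $3 = $240
Total cost = $470.
Brewery2 ships 0 of its 20, leaving 20.

20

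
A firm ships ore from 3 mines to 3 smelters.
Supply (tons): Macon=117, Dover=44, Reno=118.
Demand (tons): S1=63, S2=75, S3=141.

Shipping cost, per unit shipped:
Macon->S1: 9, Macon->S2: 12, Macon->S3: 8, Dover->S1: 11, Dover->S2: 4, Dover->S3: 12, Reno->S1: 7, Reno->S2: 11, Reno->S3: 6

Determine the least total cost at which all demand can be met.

2007

A cheapest plan:
  Macon→S2: 31 × 12 = 372
  Macon→S3: 86 × 8 = 688
  Dover→S2: 44 × 4 = 176
  Reno→S1: 63 × 7 = 441
  Reno→S3: 55 × 6 = 330
Total = 372 + 688 + 176 + 441 + 330 = 2007.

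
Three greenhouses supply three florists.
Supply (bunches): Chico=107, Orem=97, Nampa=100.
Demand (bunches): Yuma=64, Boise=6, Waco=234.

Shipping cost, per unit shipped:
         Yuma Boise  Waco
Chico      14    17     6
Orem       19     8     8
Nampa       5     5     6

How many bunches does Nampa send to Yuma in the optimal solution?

64

The minimum-cost plan:
  Chico to Waco: 107 bunches
  Orem to Waco: 97 bunches
  Nampa to Yuma: 64 bunches
  Nampa to Boise: 6 bunches
  Nampa to Waco: 30 bunches
Total cost = 1948.
So Nampa→Yuma carries 64 bunches.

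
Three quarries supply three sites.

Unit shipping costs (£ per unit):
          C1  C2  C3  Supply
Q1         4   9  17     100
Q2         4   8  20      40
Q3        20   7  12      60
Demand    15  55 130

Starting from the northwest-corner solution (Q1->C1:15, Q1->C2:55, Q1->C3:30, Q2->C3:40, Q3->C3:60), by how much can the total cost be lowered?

160

Current plan cost = 15·4 + 55·9 + 30·17 + 40·20 + 60·12 = £2585.
Optimal plan:
  Q1 to C1: 15 × £4 = £60
  Q1 to C2: 15 × £9 = £135
  Q1 to C3: 70 × £17 = £1190
  Q2 to C2: 40 × £8 = £320
  Q3 to C3: 60 × £12 = £720
Optimal cost = £2425.
Saving = 2585 − 2425 = £160.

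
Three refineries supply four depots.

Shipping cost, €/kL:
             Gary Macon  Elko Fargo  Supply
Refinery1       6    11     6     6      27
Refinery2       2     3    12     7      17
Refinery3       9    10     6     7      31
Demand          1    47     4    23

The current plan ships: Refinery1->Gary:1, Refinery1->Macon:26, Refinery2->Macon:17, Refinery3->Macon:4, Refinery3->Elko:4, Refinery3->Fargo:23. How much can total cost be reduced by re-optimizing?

49

Current plan cost = 1·6 + 26·11 + 17·3 + 4·10 + 4·6 + 23·7 = €568.
Optimal plan:
  Refinery1–Gary: 1 × €6 = €6
  Refinery1–Elko: 3 × €6 = €18
  Refinery1–Fargo: 23 × €6 = €138
  Refinery2–Macon: 17 × €3 = €51
  Refinery3–Macon: 30 × €10 = €300
  Refinery3–Elko: 1 × €6 = €6
Optimal cost = €519.
Saving = 568 − 519 = €49.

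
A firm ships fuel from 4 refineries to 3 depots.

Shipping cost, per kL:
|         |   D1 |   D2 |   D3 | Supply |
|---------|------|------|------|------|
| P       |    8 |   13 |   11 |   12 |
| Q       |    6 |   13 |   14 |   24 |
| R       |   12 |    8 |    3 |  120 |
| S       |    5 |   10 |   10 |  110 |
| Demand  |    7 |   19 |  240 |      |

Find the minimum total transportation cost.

One minimum-cost allocation:
  P->D3: 12 × 11 = 132
  Q->D1: 7 × 6 = 42
  Q->D2: 17 × 13 = 221
  R->D3: 120 × 3 = 360
  S->D2: 2 × 10 = 20
  S->D3: 108 × 10 = 1080
Total = 132 + 42 + 221 + 360 + 20 + 1080 = 1855.
(Supply check: P ships 12; Q ships 24; R ships 120; S ships 110.)

1855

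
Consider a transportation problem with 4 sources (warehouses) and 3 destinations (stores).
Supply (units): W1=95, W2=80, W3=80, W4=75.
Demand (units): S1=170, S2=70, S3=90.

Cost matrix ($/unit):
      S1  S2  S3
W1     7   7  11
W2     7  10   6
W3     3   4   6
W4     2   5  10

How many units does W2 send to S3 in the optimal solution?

80

Optimal shipments:
  W1 to S1: 25 × $7 = $175
  W1 to S2: 70 × $7 = $490
  W2 to S3: 80 × $6 = $480
  W3 to S1: 70 × $3 = $210
  W3 to S3: 10 × $6 = $60
  W4 to S1: 75 × $2 = $150
Total cost = $1565.
So W2→S3 carries 80 units.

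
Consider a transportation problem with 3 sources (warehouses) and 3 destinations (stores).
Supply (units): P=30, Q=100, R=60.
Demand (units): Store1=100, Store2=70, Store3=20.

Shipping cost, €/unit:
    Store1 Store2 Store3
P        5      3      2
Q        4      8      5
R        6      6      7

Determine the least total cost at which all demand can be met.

A cheapest plan:
  P to Store2: 10 × €3 = €30
  P to Store3: 20 × €2 = €40
  Q to Store1: 100 × €4 = €400
  R to Store2: 60 × €6 = €360
Total = 30 + 40 + 400 + 360 = €830.
(Supply check: P ships 30; Q ships 100; R ships 60.)

830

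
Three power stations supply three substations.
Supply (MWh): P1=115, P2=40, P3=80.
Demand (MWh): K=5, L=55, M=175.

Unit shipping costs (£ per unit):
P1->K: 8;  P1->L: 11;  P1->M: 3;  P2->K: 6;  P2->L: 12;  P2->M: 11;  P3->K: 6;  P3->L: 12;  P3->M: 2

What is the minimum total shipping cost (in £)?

Optimal allocation:
  P1→L: 20 × £11 = £220
  P1→M: 95 × £3 = £285
  P2→K: 5 × £6 = £30
  P2→L: 35 × £12 = £420
  P3→M: 80 × £2 = £160
Total = 220 + 285 + 30 + 420 + 160 = £1115.
(Supply check: P1 ships 115; P2 ships 40; P3 ships 80.)

1115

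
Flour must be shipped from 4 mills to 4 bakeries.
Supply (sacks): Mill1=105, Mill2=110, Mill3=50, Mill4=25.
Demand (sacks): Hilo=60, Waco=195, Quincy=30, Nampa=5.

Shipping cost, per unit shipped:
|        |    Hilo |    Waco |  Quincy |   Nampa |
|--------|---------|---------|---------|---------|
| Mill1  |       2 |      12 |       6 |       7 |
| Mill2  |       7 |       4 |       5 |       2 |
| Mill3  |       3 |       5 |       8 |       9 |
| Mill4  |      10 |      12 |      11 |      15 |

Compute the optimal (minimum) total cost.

One minimum-cost allocation:
  Mill1->Hilo: 60 × 2 = 120
  Mill1->Waco: 10 × 12 = 120
  Mill1->Quincy: 30 × 6 = 180
  Mill1->Nampa: 5 × 7 = 35
  Mill2->Waco: 110 × 4 = 440
  Mill3->Waco: 50 × 5 = 250
  Mill4->Waco: 25 × 12 = 300
Total = 120 + 120 + 180 + 35 + 440 + 250 + 300 = 1445.

1445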